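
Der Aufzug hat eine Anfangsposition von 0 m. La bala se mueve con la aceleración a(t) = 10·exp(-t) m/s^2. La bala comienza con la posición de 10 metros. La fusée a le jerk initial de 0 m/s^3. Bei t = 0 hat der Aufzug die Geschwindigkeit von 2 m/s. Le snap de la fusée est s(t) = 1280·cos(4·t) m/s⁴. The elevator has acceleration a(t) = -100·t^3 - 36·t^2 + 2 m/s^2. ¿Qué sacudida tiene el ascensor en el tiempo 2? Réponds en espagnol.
Debemos derivar nuestra ecuación de la aceleración a(t) = -100·t^3 - 36·t^2 + 2 1 vez. La derivada de la aceleración da la sacudida: j(t) = -300·t^2 - 72·t. Tenemos la sacudida j(t) = -300·t^2 - 72·t. Sustituyendo t = 2: j(2) = -1344.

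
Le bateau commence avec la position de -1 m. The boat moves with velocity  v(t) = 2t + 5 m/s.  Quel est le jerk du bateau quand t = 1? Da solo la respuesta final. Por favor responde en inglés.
The answer is 0.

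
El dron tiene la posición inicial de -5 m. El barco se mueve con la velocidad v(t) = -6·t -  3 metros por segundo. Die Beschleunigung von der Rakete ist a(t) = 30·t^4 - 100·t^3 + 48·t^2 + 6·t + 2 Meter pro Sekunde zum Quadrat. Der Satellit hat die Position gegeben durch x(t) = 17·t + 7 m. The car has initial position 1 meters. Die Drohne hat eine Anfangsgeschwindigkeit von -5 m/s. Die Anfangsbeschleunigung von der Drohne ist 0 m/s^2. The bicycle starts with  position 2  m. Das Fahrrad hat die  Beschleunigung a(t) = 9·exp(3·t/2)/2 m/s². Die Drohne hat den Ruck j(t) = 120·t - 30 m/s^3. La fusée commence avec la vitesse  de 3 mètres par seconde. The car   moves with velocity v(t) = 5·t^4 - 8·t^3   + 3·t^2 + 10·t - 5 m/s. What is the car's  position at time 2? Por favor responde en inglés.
We need to integrate our velocity equation v(t) = 5·t^4 - 8·t^3 + 3·t^2 + 10·t - 5 1 time. Integrating velocity and using the initial condition x(0) = 1, we get x(t) = t^5 - 2·t^4 + t^3 + 5·t^2 - 5·t + 1. We have position x(t) = t^5 - 2·t^4 + t^3 + 5·t^2 - 5·t + 1. Substituting t = 2: x(2) = 19.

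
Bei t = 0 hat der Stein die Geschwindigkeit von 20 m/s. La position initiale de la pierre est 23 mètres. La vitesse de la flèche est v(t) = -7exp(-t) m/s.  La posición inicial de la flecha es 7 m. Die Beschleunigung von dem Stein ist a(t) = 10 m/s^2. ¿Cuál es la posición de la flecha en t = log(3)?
Necesitamos integrar nuestra ecuación de la velocidad v(t) = -7·exp(-t) 1 vez. La antiderivada de la velocidad, con x(0) = 7, da la posición: x(t) = 7·exp(-t). Tenemos la posición x(t) = 7·exp(-t). Sustituyendo t = log(3): x(log(3)) = 7/3.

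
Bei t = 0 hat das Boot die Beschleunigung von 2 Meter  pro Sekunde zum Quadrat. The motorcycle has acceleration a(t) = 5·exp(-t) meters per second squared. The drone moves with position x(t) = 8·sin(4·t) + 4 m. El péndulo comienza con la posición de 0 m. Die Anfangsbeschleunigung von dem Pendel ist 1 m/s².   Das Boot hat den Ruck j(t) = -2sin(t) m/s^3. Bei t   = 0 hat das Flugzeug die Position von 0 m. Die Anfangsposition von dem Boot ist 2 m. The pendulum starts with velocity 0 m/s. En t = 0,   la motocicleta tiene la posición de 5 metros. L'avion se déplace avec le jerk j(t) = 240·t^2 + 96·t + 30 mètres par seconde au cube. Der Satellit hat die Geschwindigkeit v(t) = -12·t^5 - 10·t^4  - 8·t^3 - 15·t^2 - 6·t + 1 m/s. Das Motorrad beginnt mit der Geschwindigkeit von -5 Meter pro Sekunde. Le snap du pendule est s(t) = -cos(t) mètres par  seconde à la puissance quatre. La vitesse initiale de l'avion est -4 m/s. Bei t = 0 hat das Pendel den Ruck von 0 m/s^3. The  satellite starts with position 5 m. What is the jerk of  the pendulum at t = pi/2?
We must find the antiderivative of our snap equation s(t) = -cos(t) 1 time. Integrating snap and using the initial condition j(0) = 0, we get j(t) = -sin(t). Using j(t) = -sin(t) and substituting t = pi/2, we find j = -1.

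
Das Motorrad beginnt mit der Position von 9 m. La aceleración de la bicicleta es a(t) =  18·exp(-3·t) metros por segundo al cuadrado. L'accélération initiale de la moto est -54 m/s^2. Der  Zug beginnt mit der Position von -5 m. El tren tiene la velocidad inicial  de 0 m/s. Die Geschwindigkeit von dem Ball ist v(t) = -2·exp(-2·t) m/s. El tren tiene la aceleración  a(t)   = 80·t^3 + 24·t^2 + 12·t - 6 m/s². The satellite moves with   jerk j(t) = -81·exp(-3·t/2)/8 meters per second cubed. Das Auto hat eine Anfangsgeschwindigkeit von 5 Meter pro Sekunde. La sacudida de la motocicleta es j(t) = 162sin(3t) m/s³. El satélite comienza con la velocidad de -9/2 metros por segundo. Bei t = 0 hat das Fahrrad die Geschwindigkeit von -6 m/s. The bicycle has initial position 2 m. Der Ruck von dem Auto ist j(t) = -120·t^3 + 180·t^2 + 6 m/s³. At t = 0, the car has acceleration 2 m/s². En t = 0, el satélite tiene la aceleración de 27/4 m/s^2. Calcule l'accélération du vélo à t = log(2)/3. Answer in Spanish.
De la ecuación de la aceleración a(t) = 18·exp(-3·t), sustituimos t = log(2)/3 para obtener a = 9.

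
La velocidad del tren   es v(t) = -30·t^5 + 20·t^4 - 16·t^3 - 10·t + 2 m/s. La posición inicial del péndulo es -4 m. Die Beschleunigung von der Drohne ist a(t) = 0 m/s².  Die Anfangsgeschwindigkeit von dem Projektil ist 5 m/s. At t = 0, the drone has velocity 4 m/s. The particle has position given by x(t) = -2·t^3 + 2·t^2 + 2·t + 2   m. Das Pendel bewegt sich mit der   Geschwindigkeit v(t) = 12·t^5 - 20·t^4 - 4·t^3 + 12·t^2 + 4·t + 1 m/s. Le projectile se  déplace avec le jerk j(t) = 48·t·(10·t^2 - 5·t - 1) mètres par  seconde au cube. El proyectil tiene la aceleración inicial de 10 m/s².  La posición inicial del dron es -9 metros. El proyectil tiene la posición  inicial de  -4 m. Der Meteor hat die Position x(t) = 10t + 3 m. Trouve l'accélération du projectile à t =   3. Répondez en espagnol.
Debemos encontrar la integral de nuestra ecuación de la sacudida j(t) = 48·t·(10·t^2 - 5·t - 1) 1 vez. Integrando la sacudida y usando la condición inicial a(0) = 10, obtenemos a(t) = 120·t^4 - 80·t^3 - 24·t^2 + 10. Tenemos la aceleración a(t) = 120·t^4 - 80·t^3 - 24·t^2 + 10. Sustituyendo t = 3: a(3) = 7354.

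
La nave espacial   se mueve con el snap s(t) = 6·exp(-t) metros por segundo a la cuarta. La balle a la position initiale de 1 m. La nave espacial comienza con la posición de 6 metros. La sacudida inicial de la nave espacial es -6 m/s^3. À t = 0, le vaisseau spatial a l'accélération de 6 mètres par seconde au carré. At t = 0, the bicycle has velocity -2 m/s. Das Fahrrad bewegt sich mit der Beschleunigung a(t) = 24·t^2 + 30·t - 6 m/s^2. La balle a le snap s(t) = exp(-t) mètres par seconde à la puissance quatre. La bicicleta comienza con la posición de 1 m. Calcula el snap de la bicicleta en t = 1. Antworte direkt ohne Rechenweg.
s(1) = 48.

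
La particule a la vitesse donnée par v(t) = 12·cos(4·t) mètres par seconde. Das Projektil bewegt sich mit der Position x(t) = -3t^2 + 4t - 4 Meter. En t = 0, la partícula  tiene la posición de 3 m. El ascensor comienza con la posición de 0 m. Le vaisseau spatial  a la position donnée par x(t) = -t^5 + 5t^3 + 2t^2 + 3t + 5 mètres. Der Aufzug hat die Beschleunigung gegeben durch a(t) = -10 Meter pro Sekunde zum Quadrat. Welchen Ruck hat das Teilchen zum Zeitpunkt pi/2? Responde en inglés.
Starting from velocity v(t) = 12·cos(4·t), we take 2 derivatives. Differentiating velocity, we get acceleration: a(t) = -48·sin(4·t). Taking d/dt of a(t), we find j(t) = -192·cos(4·t). From the given jerk equation j(t) = -192·cos(4·t), we substitute t = pi/2 to get j = -192.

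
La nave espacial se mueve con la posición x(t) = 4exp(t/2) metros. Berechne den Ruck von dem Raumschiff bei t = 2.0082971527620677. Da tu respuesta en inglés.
Starting from position x(t) = 4·exp(t/2), we take 3 derivatives. Taking d/dt of x(t), we find v(t) = 2·exp(t/2). Differentiating velocity, we get acceleration: a(t) = exp(t/2). Differentiating acceleration, we get jerk: j(t) = exp(t/2)/2. From the given jerk equation j(t) = exp(t/2)/2, we substitute t = 2.0082971527620677 to get j = 1.36479112618907.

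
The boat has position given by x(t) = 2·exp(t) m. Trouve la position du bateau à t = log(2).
De l'équation de la position x(t) = 2·exp(t), nous substituons t = log(2) pour obtenir x = 4.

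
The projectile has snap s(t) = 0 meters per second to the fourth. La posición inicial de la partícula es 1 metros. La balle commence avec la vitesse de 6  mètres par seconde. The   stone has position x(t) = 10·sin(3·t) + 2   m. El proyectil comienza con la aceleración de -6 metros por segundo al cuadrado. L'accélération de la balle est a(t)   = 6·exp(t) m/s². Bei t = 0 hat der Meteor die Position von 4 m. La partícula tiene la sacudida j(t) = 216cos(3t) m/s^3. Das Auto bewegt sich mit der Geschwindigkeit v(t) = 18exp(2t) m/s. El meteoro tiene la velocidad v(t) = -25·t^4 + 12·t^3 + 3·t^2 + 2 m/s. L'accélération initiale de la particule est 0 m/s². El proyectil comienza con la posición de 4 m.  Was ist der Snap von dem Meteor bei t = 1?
Ausgehend von der Geschwindigkeit v(t) = -25·t^4 + 12·t^3 + 3·t^2 + 2, nehmen wir 3 Ableitungen. Durch Ableiten von der Geschwindigkeit erhalten wir die Beschleunigung: a(t) = -100·t^3 + 36·t^2 + 6·t. Mit d/dt von a(t) finden wir j(t) = -300·t^2 + 72·t + 6. Durch Ableiten von dem Ruck erhalten wir den Snap: s(t) = 72 - 600·t. Aus der Gleichung für den Snap s(t) = 72 - 600·t, setzen wir t = 1 ein und erhalten s = -528.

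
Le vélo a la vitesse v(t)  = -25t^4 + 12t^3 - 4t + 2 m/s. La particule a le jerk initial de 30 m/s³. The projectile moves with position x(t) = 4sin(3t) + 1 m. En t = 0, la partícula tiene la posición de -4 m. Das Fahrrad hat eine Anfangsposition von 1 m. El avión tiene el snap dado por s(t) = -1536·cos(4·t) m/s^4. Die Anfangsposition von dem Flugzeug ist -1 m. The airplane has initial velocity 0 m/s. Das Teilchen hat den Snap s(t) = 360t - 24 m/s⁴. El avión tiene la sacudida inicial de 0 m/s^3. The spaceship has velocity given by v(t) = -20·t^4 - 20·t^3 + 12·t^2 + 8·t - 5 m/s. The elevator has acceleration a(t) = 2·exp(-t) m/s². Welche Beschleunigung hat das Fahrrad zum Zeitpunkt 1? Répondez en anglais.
Starting from velocity v(t) = -25·t^4 + 12·t^3 - 4·t + 2, we take 1 derivative. The derivative of velocity gives acceleration: a(t) = -100·t^3 + 36·t^2 - 4. Using a(t) = -100·t^3 + 36·t^2 - 4 and substituting t = 1, we find a = -68.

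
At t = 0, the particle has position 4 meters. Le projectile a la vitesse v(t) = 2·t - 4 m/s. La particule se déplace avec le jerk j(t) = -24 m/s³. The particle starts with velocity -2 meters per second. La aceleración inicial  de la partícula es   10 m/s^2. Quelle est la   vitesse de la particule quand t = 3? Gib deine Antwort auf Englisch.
To solve this, we need to take 2 antiderivatives of our jerk equation j(t) = -24. Finding the integral of j(t) and using a(0) = 10: a(t) = 10 - 24·t. Integrating acceleration and using the initial condition v(0) = -2, we get v(t) = -12·t^2 + 10·t - 2. We have velocity v(t) = -12·t^2 + 10·t - 2. Substituting t = 3: v(3) = -80.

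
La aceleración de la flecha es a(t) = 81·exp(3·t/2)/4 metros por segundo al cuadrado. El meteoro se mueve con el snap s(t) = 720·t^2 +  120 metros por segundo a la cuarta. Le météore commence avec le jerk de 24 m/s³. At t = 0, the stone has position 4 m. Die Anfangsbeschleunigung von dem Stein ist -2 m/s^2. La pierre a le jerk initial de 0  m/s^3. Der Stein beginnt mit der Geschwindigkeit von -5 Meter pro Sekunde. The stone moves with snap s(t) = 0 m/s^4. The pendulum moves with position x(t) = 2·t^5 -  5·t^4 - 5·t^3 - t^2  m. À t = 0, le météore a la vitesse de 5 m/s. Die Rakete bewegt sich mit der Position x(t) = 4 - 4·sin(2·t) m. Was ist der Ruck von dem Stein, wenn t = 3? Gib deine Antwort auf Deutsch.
Wir müssen die Stammfunktion unserer Gleichung für den Snap s(t) = 0 1-mal finden. Mit ∫s(t)dt und Anwendung von j(0) = 0, finden wir j(t) = 0. Wir haben den Ruck j(t) = 0. Durch Einsetzen von t = 3: j(3) = 0.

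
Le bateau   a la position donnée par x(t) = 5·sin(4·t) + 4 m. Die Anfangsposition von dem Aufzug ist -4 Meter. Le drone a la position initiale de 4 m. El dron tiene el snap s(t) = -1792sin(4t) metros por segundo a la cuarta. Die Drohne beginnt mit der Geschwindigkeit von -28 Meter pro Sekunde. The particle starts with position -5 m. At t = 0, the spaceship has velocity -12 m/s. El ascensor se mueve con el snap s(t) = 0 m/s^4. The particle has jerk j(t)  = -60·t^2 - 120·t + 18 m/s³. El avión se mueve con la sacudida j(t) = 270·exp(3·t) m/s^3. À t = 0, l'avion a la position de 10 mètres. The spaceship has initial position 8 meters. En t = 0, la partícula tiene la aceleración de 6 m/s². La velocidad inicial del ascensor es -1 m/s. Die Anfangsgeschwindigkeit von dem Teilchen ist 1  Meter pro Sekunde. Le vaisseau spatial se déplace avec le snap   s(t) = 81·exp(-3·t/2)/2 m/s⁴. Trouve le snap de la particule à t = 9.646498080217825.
Pour résoudre ceci, nous devons prendre 1 dérivée de notre équation du jerk j(t) = -60·t^2 - 120·t + 18. La dérivée du jerk donne le snap: s(t) = -120·t - 120. Nous avons le snap s(t) = -120·t - 120. En substituant t = 9.646498080217825: s(9.646498080217825) = -1277.57976962614.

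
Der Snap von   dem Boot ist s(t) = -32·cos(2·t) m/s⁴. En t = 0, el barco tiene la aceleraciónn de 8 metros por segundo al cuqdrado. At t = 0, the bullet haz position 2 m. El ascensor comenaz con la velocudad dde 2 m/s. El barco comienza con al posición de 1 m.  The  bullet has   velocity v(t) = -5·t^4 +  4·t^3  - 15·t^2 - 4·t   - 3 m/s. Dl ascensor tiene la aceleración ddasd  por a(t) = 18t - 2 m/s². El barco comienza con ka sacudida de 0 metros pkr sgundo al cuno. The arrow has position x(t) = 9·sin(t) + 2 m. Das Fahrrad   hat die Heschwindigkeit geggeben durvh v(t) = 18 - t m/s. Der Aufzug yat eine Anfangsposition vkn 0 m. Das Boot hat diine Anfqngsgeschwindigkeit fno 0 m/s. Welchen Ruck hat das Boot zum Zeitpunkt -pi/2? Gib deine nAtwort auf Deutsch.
Wir müssen das Integral unserer Gleichung für den Snap s(t) = -32·cos(2·t) 1-mal finden. Mit ∫s(t)dt und Anwendung von j(0) = 0, finden wir j(t) = -16·sin(2·t). Aus der Gleichung für den Ruck j(t) = -16·sin(2·t), setzen wir t = -pi/2 ein und erhalten j = 0.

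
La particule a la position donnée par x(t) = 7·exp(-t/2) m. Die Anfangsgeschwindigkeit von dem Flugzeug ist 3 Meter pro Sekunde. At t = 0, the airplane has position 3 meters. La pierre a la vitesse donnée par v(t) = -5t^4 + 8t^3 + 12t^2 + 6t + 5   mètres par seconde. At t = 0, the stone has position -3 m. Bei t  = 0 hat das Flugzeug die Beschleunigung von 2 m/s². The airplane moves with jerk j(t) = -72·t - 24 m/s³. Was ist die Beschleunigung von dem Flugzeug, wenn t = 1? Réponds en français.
Nous devons trouver l'intégrale de notre équation du jerk j(t) = -72·t - 24 1 fois. L'intégrale du jerk est l'accélération. En utilisant a(0) = 2, nous obtenons a(t) = -36·t^2 - 24·t + 2. Nous avons l'accélération a(t) = -36·t^2 - 24·t + 2. En substituant t = 1: a(1) = -58.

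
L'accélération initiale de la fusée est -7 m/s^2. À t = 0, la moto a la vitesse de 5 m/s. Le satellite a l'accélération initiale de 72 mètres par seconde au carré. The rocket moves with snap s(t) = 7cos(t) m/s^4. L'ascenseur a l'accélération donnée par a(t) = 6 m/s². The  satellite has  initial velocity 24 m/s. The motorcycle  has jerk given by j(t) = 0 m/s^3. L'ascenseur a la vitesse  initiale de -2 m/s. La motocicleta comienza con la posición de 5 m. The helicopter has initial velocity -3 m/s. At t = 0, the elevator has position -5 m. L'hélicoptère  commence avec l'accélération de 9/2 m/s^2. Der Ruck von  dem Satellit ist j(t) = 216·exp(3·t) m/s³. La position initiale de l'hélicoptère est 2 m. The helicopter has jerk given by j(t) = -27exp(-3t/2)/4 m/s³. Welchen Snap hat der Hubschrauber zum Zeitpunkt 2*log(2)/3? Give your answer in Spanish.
Debemos derivar nuestra ecuación de la sacudida j(t) = -27·exp(-3·t/2)/4 1 vez. La derivada de la sacudida da el snap: s(t) = 81·exp(-3·t/2)/8. Tenemos el snap s(t) = 81·exp(-3·t/2)/8. Sustituyendo t = 2*log(2)/3: s(2*log(2)/3) = 81/16.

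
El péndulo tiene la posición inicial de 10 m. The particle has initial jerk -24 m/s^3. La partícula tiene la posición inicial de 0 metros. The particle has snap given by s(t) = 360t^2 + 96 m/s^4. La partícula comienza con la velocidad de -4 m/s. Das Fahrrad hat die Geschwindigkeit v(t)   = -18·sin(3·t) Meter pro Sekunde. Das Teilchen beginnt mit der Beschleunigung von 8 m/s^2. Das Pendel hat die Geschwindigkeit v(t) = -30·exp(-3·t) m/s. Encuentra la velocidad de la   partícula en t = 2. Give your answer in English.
We need to integrate our snap equation s(t) = 360·t^2 + 96 3 times. The integral of snap is jerk. Using j(0) = -24, we get j(t) = 120·t^3 + 96·t - 24. Finding the integral of j(t) and using a(0) = 8: a(t) = 30·t^4 + 48·t^2 - 24·t + 8. The integral of acceleration, with v(0) = -4, gives velocity: v(t) = 6·t^5 + 16·t^3 - 12·t^2 + 8·t - 4. We have velocity v(t) = 6·t^5 + 16·t^3 - 12·t^2 + 8·t - 4. Substituting t = 2: v(2) = 284.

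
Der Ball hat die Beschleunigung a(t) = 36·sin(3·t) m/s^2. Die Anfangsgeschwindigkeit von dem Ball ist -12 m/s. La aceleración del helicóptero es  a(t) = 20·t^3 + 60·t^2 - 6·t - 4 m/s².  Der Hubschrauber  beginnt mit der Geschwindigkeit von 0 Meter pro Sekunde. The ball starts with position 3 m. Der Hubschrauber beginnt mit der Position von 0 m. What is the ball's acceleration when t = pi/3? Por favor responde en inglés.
From the given acceleration equation a(t) = 36·sin(3·t), we substitute t = pi/3 to get a = 0.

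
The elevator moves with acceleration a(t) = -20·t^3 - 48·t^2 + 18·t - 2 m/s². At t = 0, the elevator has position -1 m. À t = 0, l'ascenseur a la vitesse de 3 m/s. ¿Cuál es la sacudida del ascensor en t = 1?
Debemos derivar nuestra ecuación de la aceleración a(t) = -20·t^3 - 48·t^2 + 18·t - 2 1 vez. La derivada de la aceleración da la sacudida: j(t) = -60·t^2 - 96·t + 18. Tenemos la sacudida j(t) = -60·t^2 - 96·t + 18. Sustituyendo t = 1: j(1) = -138.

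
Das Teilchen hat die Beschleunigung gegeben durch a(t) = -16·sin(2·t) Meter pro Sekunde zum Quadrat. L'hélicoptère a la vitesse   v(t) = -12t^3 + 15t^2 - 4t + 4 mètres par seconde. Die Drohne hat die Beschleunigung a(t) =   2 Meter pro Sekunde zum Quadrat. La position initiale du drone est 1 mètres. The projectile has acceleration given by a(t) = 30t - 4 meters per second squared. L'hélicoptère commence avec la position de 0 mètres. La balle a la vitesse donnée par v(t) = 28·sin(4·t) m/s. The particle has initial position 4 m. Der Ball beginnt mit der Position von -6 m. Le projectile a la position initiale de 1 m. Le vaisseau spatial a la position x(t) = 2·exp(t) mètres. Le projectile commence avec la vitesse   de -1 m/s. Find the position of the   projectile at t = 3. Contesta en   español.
Partiendo de la aceleración a(t) = 30·t - 4, tomamos 2 antiderivadas. Integrando la aceleración y usando la condición inicial v(0) = -1, obtenemos v(t) = 15·t^2 - 4·t - 1. La antiderivada de la velocidad es la posición. Usando x(0) = 1, obtenemos x(t) = 5·t^3 - 2·t^2 - t + 1. De la ecuación de la posición x(t) = 5·t^3 - 2·t^2 - t + 1, sustituimos t = 3 para obtener x = 115.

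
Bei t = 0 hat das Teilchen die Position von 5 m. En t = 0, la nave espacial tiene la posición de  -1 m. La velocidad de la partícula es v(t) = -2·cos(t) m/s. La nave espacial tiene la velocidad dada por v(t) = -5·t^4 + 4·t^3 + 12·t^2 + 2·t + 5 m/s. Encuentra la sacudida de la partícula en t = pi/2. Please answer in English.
To solve this, we need to take 2 derivatives of our velocity equation v(t) = -2·cos(t). Taking d/dt of v(t), we find a(t) = 2·sin(t). Taking d/dt of a(t), we find j(t) = 2·cos(t). We have jerk j(t) = 2·cos(t). Substituting t = pi/2: j(pi/2) = 0.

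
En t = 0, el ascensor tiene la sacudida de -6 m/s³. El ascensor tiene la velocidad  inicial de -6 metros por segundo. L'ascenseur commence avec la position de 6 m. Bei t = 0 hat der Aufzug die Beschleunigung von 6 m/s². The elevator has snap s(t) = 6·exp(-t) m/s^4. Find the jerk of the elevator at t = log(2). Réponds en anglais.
To solve this, we need to take 1 antiderivative of our snap equation s(t) = 6·exp(-t). Finding the integral of s(t) and using j(0) = -6: j(t) = -6·exp(-t). Using j(t) = -6·exp(-t) and substituting t = log(2), we find j = -3.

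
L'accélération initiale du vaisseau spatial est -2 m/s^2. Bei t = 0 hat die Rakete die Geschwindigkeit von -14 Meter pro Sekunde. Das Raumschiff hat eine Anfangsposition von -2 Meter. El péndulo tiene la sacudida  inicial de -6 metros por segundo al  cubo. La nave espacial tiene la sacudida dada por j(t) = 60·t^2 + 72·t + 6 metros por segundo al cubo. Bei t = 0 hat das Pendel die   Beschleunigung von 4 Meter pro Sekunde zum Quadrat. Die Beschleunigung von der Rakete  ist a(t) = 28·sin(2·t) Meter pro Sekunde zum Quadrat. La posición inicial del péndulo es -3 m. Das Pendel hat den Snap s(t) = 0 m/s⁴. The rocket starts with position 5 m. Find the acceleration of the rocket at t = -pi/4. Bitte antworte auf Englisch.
We have acceleration a(t) = 28·sin(2·t). Substituting t = -pi/4: a(-pi/4) = -28.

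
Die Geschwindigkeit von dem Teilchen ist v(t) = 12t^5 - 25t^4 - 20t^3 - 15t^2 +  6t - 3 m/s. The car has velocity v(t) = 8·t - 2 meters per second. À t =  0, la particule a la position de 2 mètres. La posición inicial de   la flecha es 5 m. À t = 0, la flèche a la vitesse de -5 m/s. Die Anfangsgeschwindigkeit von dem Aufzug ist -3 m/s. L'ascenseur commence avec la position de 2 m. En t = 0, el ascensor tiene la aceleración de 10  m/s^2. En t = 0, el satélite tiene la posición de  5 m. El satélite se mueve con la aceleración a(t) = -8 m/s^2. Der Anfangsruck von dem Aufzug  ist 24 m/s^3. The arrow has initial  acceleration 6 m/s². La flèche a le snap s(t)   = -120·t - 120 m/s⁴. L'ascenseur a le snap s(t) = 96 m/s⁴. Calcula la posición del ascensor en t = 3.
Debemos encontrar la antiderivada de nuestra ecuación del snap s(t) = 96 4 veces. La integral del snap es la sacudida. Usando j(0) = 24, obtenemos j(t) = 96·t + 24. Integrando la sacudida y usando la condición inicial a(0) = 10, obtenemos a(t) = 48·t^2 + 24·t + 10. Tomando ∫a(t)dt y aplicando v(0) = -3, encontramos v(t) = 16·t^3 + 12·t^2 + 10·t - 3. Integrando la velocidad y usando la condición inicial x(0) = 2, obtenemos x(t) = 4·t^4 + 4·t^3 + 5·t^2 - 3·t + 2. Usando x(t) = 4·t^4 + 4·t^3 + 5·t^2 - 3·t + 2 y sustituyendo t = 3, encontramos x = 470.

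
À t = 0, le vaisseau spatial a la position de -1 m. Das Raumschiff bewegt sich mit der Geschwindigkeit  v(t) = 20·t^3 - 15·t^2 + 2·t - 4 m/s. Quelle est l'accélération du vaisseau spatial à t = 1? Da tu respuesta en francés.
En partant de la vitesse v(t) = 20·t^3 - 15·t^2 + 2·t - 4, nous prenons 1 dérivée. En prenant d/dt de v(t), nous trouvons a(t) = 60·t^2 - 30·t + 2. Nous avons l'accélération a(t) = 60·t^2 - 30·t + 2. En substituant t = 1: a(1) = 32.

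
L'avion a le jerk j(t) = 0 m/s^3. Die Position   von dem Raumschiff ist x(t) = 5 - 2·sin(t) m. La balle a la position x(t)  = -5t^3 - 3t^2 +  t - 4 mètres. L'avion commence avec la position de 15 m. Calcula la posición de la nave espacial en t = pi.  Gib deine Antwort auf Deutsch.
Aus der Gleichung für die Position x(t) = 5 - 2·sin(t), setzen wir t = pi ein und erhalten x = 5.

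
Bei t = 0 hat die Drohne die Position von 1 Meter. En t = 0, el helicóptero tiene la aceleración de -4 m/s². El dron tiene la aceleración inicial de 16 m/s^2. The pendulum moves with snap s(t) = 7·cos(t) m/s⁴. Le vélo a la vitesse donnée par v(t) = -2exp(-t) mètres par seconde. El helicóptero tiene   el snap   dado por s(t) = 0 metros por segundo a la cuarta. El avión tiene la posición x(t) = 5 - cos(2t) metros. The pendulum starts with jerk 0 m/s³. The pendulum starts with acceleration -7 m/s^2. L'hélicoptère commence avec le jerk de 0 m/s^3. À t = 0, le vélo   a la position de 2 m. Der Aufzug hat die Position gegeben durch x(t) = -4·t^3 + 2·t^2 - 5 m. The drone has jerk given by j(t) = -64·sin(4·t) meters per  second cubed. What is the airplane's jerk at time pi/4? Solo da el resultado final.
At t = pi/4, j = -8.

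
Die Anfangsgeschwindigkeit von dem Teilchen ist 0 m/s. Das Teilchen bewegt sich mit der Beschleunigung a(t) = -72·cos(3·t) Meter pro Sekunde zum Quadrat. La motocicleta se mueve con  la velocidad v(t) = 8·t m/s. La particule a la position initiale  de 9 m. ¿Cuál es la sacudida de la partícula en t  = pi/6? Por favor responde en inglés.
To solve this, we need to take 1 derivative of our acceleration equation a(t) = -72·cos(3·t). The derivative of acceleration gives jerk: j(t) = 216·sin(3·t). We have jerk j(t) = 216·sin(3·t). Substituting t = pi/6: j(pi/6) = 216.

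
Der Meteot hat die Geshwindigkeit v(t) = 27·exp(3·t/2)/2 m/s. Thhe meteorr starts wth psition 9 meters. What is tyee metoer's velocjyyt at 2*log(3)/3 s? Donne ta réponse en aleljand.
Wir haben die Geschwindigkeit v(t) = 27·exp(3·t/2)/2. Durch Einsetzen von t = 2*log(3)/3: v(2*log(3)/3) = 81/2.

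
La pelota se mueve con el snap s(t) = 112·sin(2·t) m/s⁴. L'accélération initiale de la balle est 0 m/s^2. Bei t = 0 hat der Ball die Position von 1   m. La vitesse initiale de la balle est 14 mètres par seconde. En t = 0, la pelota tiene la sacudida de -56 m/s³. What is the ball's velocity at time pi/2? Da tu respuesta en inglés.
We must find the antiderivative of our snap equation s(t) = 112·sin(2·t) 3 times. The integral of snap is jerk. Using j(0) = -56, we get j(t) = -56·cos(2·t). The integral of jerk, with a(0) = 0, gives acceleration: a(t) = -28·sin(2·t). Taking ∫a(t)dt and applying v(0) = 14, we find v(t) = 14·cos(2·t). We have velocity v(t) = 14·cos(2·t). Substituting t = pi/2: v(pi/2) = -14.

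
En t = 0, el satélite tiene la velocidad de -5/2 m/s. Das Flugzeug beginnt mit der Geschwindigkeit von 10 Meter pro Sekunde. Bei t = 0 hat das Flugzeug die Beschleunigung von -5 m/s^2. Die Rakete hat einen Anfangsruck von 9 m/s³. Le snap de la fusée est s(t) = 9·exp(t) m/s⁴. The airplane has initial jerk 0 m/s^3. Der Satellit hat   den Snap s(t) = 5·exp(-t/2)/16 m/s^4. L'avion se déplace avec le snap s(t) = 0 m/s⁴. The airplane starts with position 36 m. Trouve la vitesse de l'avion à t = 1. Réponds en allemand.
Ausgehend von dem Snap s(t) = 0, nehmen wir 3 Stammfunktionen. Die Stammfunktion von dem Snap ist der Ruck. Mit j(0) = 0 erhalten wir j(t) = 0. Mit ∫j(t)dt und Anwendung von a(0) = -5, finden wir a(t) = -5. Das Integral von der Beschleunigung, mit v(0) = 10, ergibt die Geschwindigkeit: v(t) = 10 - 5·t. Wir haben die Geschwindigkeit v(t) = 10 - 5·t. Durch Einsetzen von t = 1: v(1) = 5.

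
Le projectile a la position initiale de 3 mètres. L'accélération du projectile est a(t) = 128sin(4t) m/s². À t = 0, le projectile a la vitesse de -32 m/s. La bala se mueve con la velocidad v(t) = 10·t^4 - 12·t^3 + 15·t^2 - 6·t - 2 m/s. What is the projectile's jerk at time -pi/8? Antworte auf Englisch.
To solve this, we need to take 1 derivative of our acceleration equation a(t) = 128·sin(4·t). The derivative of acceleration gives jerk: j(t) = 512·cos(4·t). We have jerk j(t) = 512·cos(4·t). Substituting t = -pi/8: j(-pi/8) = 0.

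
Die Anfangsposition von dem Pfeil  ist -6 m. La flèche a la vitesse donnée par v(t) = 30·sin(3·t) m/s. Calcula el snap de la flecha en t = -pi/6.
Para resolver esto, necesitamos tomar 3 derivadas de nuestra ecuación de la velocidad v(t) = 30·sin(3·t). Tomando d/dt de v(t), encontramos a(t) = 90·cos(3·t). Tomando d/dt de a(t), encontramos j(t) = -270·sin(3·t). Tomando d/dt de j(t), encontramos s(t) = -810·cos(3·t). Tenemos el snap s(t) = -810·cos(3·t). Sustituyendo t = -pi/6: s(-pi/6) = 0.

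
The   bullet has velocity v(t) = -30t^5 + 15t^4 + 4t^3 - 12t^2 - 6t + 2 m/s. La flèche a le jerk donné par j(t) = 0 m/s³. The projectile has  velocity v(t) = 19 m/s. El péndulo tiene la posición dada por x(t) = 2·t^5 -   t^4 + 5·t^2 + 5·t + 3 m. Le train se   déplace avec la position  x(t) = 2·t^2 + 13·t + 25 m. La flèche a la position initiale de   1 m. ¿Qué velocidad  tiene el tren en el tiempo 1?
Para resolver esto, necesitamos tomar 1 derivada de nuestra ecuación de la posición x(t) = 2·t^2 + 13·t + 25. Derivando la posición, obtenemos la velocidad: v(t) = 4·t + 13. Tenemos la velocidad v(t) = 4·t + 13. Sustituyendo t = 1: v(1) = 17.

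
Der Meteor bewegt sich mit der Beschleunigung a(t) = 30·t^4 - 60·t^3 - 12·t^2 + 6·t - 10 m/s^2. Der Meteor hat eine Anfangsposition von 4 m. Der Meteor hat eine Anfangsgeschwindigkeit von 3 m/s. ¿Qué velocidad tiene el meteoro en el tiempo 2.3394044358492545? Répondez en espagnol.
Necesitamos integrar nuestra ecuación de la aceleración a(t) = 30·t^4 - 60·t^3 - 12·t^2 + 6·t - 10 1 vez. La integral de la aceleración, con v(0) = 3, da la velocidad: v(t) = 6·t^5 - 15·t^4 - 4·t^3 + 3·t^2 - 10·t + 3. De la ecuación de la velocidad v(t) = 6·t^5 - 15·t^4 - 4·t^3 + 3·t^2 - 10·t + 3, sustituimos t = 2.3394044358492545 para obtener v = -84.0487430651156.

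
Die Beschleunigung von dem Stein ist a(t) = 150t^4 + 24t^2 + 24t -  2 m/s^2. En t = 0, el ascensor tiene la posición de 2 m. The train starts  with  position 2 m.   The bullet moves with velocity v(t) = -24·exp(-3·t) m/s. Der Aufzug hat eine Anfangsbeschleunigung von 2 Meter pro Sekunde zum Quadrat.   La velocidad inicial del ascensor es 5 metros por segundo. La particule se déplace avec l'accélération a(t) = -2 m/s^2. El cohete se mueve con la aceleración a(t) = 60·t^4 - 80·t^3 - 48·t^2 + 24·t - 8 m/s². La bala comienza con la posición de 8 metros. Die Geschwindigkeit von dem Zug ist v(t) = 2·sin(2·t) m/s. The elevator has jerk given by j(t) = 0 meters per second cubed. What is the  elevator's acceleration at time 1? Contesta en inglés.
To solve this, we need to take 1 integral of our jerk equation j(t) = 0. The integral of jerk, with a(0) = 2, gives acceleration: a(t) = 2. From the given acceleration equation a(t) = 2, we substitute t = 1 to get a = 2.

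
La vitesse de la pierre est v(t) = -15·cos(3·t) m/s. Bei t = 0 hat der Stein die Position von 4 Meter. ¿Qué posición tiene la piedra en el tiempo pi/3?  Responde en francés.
En partant de la vitesse v(t) = -15·cos(3·t), nous prenons 1 intégrale. La primitive de la vitesse, avec x(0) = 4, donne la position: x(t) = 4 - 5·sin(3·t). De l'équation de la position x(t) = 4 - 5·sin(3·t), nous substituons t = pi/3 pour obtenir x = 4.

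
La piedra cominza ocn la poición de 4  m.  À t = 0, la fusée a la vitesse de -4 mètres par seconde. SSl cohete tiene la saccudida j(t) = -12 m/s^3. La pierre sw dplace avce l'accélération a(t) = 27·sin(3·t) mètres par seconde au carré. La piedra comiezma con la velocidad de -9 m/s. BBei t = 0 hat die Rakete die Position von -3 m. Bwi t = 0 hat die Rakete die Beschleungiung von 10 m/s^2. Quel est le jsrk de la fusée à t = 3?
En utilisant j(t) = -12 et en substituant t = 3, nous trouvons j = -12.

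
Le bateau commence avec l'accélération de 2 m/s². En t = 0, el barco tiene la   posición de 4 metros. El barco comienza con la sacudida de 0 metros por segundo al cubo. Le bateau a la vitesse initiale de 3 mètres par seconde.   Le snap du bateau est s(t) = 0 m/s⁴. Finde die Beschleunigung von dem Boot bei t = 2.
Wir müssen unsere Gleichung für den Snap s(t) = 0 2-mal integrieren. Durch Integration von dem Snap und Verwendung der Anfangsbedingung j(0) = 0, erhalten wir j(t) = 0. Das Integral von dem Ruck, mit a(0) = 2, ergibt die Beschleunigung: a(t) = 2. Aus der Gleichung für die Beschleunigung a(t) = 2, setzen wir t = 2 ein und erhalten a = 2.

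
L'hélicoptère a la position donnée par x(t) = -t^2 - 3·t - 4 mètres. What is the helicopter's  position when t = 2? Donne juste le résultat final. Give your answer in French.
x(2) = -14.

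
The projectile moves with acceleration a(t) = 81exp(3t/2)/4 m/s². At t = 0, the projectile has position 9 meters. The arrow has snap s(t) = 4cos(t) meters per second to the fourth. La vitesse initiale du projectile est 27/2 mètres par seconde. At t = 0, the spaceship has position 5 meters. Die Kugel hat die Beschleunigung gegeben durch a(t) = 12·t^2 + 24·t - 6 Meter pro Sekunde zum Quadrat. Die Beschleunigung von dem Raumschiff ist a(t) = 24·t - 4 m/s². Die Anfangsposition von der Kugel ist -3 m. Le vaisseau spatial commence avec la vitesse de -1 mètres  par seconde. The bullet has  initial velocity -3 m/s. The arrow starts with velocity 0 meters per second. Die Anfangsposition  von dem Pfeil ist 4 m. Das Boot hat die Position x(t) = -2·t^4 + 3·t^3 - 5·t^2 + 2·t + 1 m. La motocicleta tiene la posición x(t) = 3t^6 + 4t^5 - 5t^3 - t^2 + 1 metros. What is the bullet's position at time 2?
To solve this, we need to take 2 integrals of our acceleration equation a(t) = 12·t^2 + 24·t - 6. Integrating acceleration and using the initial condition v(0) = -3, we get v(t) = 4·t^3 + 12·t^2 - 6·t - 3. The antiderivative of velocity, with x(0) = -3, gives position: x(t) = t^4 + 4·t^3 - 3·t^2 - 3·t - 3. Using x(t) = t^4 + 4·t^3 - 3·t^2 - 3·t - 3 and substituting t = 2, we find x = 27.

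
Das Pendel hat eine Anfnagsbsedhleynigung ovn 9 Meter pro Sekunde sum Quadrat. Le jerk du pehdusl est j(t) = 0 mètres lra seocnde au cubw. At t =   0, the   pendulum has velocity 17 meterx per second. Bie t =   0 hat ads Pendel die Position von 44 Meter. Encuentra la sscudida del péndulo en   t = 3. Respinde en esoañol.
Tenemos la sacudida j(t) = 0. Sustituyendo t = 3: j(3) = 0.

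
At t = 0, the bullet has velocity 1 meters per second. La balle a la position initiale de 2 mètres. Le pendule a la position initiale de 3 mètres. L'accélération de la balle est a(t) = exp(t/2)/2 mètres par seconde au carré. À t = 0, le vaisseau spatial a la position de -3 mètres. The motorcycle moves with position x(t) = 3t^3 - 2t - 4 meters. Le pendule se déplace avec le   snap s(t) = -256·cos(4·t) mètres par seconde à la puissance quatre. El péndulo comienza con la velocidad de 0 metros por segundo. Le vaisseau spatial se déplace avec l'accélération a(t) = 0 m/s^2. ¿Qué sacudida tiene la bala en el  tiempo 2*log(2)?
Partiendo de la aceleración a(t) = exp(t/2)/2, tomamos 1 derivada. La derivada de la aceleración da la sacudida: j(t) = exp(t/2)/4. Tenemos la sacudida j(t) = exp(t/2)/4. Sustituyendo t = 2*log(2): j(2*log(2)) = 1/2.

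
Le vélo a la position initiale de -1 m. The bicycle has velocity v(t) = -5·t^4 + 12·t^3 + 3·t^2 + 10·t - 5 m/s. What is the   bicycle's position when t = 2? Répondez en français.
Nous devons intégrer notre équation de la vitesse v(t) = -5·t^4 + 12·t^3 + 3·t^2 + 10·t - 5 1 fois. En intégrant la vitesse et en utilisant la condition initiale x(0) = -1, nous obtenons x(t) = -t^5 + 3·t^4 + t^3 + 5·t^2 - 5·t - 1. De l'équation de la position x(t) = -t^5 + 3·t^4 + t^3 + 5·t^2 - 5·t - 1, nous substituons t = 2 pour obtenir x = 33.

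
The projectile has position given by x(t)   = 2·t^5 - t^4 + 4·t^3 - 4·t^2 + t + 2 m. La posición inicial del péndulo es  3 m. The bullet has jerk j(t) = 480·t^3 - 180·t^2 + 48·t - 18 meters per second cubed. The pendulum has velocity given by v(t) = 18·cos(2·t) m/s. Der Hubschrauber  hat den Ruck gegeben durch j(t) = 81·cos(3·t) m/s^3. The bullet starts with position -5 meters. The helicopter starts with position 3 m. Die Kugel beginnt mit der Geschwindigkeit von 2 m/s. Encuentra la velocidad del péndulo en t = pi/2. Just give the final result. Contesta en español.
v(pi/2) = -18.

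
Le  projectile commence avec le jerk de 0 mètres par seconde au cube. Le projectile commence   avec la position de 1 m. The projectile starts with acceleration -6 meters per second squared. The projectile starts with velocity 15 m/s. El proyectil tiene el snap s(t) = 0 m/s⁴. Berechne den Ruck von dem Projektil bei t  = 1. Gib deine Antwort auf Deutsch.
Wir müssen das Integral unserer Gleichung für den Snap s(t) = 0 1-mal finden. Die Stammfunktion von dem Snap ist der Ruck. Mit j(0) = 0 erhalten wir j(t) = 0. Aus der Gleichung für den Ruck j(t) = 0, setzen wir t = 1 ein und erhalten j = 0.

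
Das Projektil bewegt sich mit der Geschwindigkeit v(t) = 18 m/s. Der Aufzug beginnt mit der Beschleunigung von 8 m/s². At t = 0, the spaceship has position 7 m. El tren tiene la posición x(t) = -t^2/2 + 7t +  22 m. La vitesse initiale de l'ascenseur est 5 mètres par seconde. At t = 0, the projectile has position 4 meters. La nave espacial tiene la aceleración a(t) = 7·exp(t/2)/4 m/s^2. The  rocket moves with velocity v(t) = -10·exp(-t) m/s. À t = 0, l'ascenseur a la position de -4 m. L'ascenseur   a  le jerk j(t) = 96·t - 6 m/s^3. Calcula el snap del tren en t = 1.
Para resolver esto, necesitamos tomar 4 derivadas de nuestra ecuación de la posición x(t) = -t^2/2 + 7·t + 22. Derivando la posición, obtenemos la velocidad: v(t) = 7 - t. La derivada de la velocidad da la aceleración: a(t) = -1. La derivada de la aceleración da la sacudida: j(t) = 0. Derivando la sacudida, obtenemos el snap: s(t) = 0. Usando s(t) = 0 y sustituyendo t = 1, encontramos s = 0.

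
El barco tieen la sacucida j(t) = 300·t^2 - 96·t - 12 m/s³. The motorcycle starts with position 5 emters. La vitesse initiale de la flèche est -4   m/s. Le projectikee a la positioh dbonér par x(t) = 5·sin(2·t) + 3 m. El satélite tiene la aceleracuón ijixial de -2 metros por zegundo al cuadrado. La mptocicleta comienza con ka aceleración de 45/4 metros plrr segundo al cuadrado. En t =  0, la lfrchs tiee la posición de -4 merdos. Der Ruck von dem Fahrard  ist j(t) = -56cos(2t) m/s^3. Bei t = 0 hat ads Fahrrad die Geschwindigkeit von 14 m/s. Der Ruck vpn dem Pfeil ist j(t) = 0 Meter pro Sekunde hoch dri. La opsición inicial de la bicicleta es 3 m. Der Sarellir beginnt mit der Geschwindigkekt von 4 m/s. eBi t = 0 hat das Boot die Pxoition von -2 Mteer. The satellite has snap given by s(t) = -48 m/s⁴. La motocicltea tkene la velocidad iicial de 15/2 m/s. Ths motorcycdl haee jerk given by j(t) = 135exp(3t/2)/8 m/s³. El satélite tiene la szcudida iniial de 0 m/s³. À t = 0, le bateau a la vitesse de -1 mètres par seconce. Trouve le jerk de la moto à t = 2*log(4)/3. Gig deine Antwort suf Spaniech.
Tenemos la sacudida j(t) = 135·exp(3·t/2)/8. Sustituyendo t = 2*log(4)/3: j(2*log(4)/3) = 135/2.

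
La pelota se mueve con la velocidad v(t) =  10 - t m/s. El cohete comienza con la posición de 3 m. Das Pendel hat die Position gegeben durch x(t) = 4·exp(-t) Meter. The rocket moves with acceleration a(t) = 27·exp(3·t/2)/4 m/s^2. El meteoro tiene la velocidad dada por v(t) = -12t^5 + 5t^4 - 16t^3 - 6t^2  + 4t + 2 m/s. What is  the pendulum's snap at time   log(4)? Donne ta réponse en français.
Pour résoudre ceci, nous devons prendre 4 dérivées de notre équation de la position x(t) = 4·exp(-t). En prenant d/dt de x(t), nous trouvons v(t) = -4·exp(-t). La dérivée de la vitesse donne l'accélération: a(t) = 4·exp(-t). En prenant d/dt de a(t), nous trouvons j(t) = -4·exp(-t). En dérivant le jerk, nous obtenons le snap: s(t) = 4·exp(-t). En utilisant s(t) = 4·exp(-t) et en substituant t = log(4), nous trouvons s = 1.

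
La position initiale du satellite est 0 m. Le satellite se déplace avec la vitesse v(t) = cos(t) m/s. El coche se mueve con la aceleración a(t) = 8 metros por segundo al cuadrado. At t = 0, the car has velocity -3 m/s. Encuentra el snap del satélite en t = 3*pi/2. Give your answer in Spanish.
Para resolver esto, necesitamos tomar 3 derivadas de nuestra ecuación de la velocidad v(t) = cos(t). Tomando d/dt de v(t), encontramos a(t) = -sin(t). Derivando la aceleración, obtenemos la sacudida: j(t) = -cos(t). La derivada de la sacudida da el snap: s(t) = sin(t). De la ecuación del snap s(t) = sin(t), sustituimos t = 3*pi/2 para obtener s = -1.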